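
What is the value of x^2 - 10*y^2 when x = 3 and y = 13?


x^2 - d*y^2
= 3^2 - 10*13^2
= 9 - 1690
= -1681

-1681


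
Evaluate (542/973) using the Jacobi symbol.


Compute (542/973) via quadratic reciprocity:
  pull out 2: (2/973) = -1  (since 973 mod 8 = 5)
  reciprocity: (271/973) -> +(973/271)
  reduce: (160/271)
  pull out 2: (2/271) = +1  (since 271 mod 8 = 7)
  pull out 2: (2/271) = +1  (since 271 mod 8 = 7)
  pull out 2: (2/271) = +1  (since 271 mod 8 = 7)
  pull out 2: (2/271) = +1  (since 271 mod 8 = 7)
  pull out 2: (2/271) = +1  (since 271 mod 8 = 7)
  reciprocity: (5/271) -> +(271/5)
  reduce: (1/5)
  (1/5) = 1
Product of signs = -1

-1


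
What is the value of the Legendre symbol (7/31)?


p = 31 is prime, so compute (7/31) with the reciprocity algorithm (Jacobi-symbol steps: pull out 2s via (2/n), flip via reciprocity, reduce):
  reciprocity: (7/31) -> -(31/7)
  reduce: (3/7)
  reciprocity: (3/7) -> -(7/3)
  reduce: (1/3)
  (1/3) = 1
Product of signs = 1
(7/31) = 1

1


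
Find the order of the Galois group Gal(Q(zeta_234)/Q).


|Gal(Q(zeta_234)/Q)| = phi(234)
= 72

72


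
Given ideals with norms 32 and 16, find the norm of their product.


N(IJ) = N(I) * N(J)
= 32 * 16
= 512

512


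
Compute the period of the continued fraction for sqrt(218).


Run the CF algorithm for sqrt(218).
a_0 = floor(sqrt(218)) = 14; set m_0=0, q_0=1.
Recurrence: m' = q*a - m,  q' = (d - m'^2)/q,  a' = floor((a_0 + m')/q').
  step 1: m=14, q=22, a=1
  step 2: m=8, q=7, a=3
  step 3: m=13, q=7, a=3
  step 4: m=8, q=22, a=1
  step 5: m=14, q=1, a=28
a_5 = 2*a_0 = 28, so the period closes here.
sqrt(218) = [14; 1, 3, 3, 1, 28]
Period length = 5

5


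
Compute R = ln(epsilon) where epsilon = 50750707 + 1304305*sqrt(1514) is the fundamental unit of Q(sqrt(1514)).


epsilon = 50750707 + 1304305*sqrt(1514)
= 1.0150e+08
R = ln(1.0150e+08)
= 18.4356

18.4356


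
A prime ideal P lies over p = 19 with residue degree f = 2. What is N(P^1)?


N(P^a) = p^(a*f)
= 19^(1*2)
= 19^2
= 361

361


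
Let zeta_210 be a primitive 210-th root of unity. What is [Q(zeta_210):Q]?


The degree equals Euler's totient phi(210).
210 = 2 * 3 * 5 * 7
phi(210) = 48

48


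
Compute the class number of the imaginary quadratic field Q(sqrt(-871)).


K = Q(sqrt(-871)). d mod 4 = 1, so D = disc(K) = d = -871
h(K) equals the number of primitive reduced positive-definite forms (a, b, c) = a*x^2 + b*x*y + c*y^2 with b^2 - 4ac = D,
where reduced means |b| <= a <= c, with b >= 0 whenever |b| = a or a = c, and primitive means gcd(a, b, c) = 1.
Reduced forces 3a^2 <= |D| = 871, so 1 <= a <= 17; b must have the parity of D, and c = (b^2 - D)/(4a) must be an integer >= a.
Enumerate a = 1..17, b in [-a, a]:
  a=1: (1, 1, 218)  [1]
  a=2: (2, -1, 109), (2, 1, 109)  [2]
  a=3: none
  a=4: (4, -3, 55), (4, 3, 55)  [2]
  a=5: (5, -3, 44), (5, 3, 44)  [2]
  a=6: none
  a=7: (7, -5, 32), (7, 5, 32)  [2]
  a=8: (8, -5, 28), (8, 5, 28)  [2]
  a=9: none
  a=10: (10, -7, 23), (10, -3, 22), (10, 3, 22), (10, 7, 23)  [4]
  a=11: (11, -3, 20), (11, 3, 20)  [2]
  a=12: none
  a=13: (13, 13, 20)  [1]
  a=14: (14, -9, 17), (14, -5, 16), (14, 5, 16), (14, 9, 17)  [4]
  a=15..17: none
Total reduced forms: 1 + 2 + 2 + 2 + 2 + 2 + 4 + 2 + 1 + 4 = 22
h = 22

22


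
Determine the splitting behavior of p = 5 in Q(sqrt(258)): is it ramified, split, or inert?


K = Q(sqrt(258)). Since d mod 4 = 2, disc(K) = 1032.
Check p | disc: 1032 mod 5 = 2.
p does not divide disc. Compute Legendre symbol (d/p):
3^((5-1)/2) mod 5 = -1
(d/p) = -1, so p is inert: (p) stays prime with e=1, f=2, g=1.
Therefore p is inert.

inert


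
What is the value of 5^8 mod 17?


p = 17 is prime and the exponent is (p-1)/2 = 8, so by Euler's criterion 5^8 = (5/17) = +1 or -1 mod 17.
Compute by square-and-multiply:
  8 = 8 (binary 1000)
  Repeated squaring mod 17: 5^1 = 5, 5^2 = 8, 5^4 = 13, 5^8 = 16
  5^8 = 16 mod 17
Result 16 = p - 1 = -1 mod 17: 5 is a quadratic non-residue mod 17. As a residue in [0, p-1] the value is 16.
5^8 mod 17 = 16

16


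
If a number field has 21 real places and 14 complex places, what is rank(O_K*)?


By Dirichlet's unit theorem:
rank = r1 + r2 - 1
= 21 + 14 - 1
= 34

34


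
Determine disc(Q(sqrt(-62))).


For K = Q(sqrt(d)) with d squarefree: disc(K) = d if d = 1 mod 4, and disc(K) = 4d if d = 2 or 3 mod 4.
Here d = -62, and d mod 4 = 2.
d = 2 mod 4, not 1 (O_K = Z[sqrt(d)]), so disc(K) = 4d = 4 * (-62) = -248

-248


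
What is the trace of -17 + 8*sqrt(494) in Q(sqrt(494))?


Tr(a + b*sqrt(d)) = (a + b*sqrt(d)) + (a - b*sqrt(d)) = 2a
= 2 * (-17)
= -34

-34


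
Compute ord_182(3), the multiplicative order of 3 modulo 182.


We want ord_182(3), the smallest k >= 1 with 3^k = 1 mod 182.
n = 182 = 2 * 7 * 13, phi(182) = 72; the order divides phi(n).
Divisors of 72: 1, 2, 3, 4, 6, 8, 9, 12, 18, 24, 36, 72
Repeated squaring mod 182: 3^1 = 3, 3^2 = 9, 3^4 = 81, 3^8 = 9, 3^16 = 81, 3^32 = 9, 3^64 = 81
Test divisors in increasing order:
  k=1: 3^1 = 3 mod 182
  k=2: 3^2 = 9 mod 182
  k=3: 3^3 = 9 * 3 = 27 mod 182
  k=4: 3^4 = 81 mod 182
  k=6: 3^6 = 81 * 9 = 1 mod 182  <- first divisor giving 1
Order = 6

6


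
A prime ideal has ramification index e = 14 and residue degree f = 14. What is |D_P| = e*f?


|D_P| = e * f
= 14 * 14
= 196

196


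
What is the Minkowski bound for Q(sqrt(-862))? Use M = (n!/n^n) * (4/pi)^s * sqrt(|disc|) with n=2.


d = -862, d mod 4 = 2, so disc(K) = 4d = -3448; |disc(K)| = 3448
Imaginary quadratic field, so n = 2, s = r2 = 1, r1 = 0
M = (n!/n^n) * (4/pi)^s * sqrt(|disc(K)|) = (2!/2^2) * (4/pi)^1 * sqrt(3448)
= 0.5 * 1.273240 * 58.719673
= 37.3821

37.3821


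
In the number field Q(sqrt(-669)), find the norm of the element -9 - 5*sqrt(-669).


N(a + b*sqrt(d)) = a^2 - d*b^2
= (-9)^2 - (-669)*(-5)^2
= 81 + 16725
= 16806

16806


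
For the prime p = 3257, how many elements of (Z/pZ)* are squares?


For prime p, the number of non-zero quadratic residues is (p-1)/2.
= (3257-1)/2
= 1628

1628


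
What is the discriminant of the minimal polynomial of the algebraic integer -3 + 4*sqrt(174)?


The element -3 + 4*sqrt(174) has minimal polynomial:
x^2 + 6*x - 2775
Discriminant = (6)^2 - 4*(-2775)
= 36 + 11100
= 11136

11136


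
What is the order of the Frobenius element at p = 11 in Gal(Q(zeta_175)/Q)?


The Frobenius at p in Gal(Q(zeta_n)/Q) = (Z/nZ)* is the class of p, so its order is ord_175(11), the smallest k >= 1 with 11^k = 1 mod 175.
n = 175 = 5^2 * 7, phi(175) = 120; the order divides phi(n).
Divisors of 120: 1, 2, 3, 4, 5, 6, 8, 10, 12, 15, 20, 24, 30, 40, 60, 120
Repeated squaring mod 175: 11^1 = 11, 11^2 = 121, 11^4 = 116, 11^8 = 156, 11^16 = 11, 11^32 = 121, 11^64 = 116
Test divisors in increasing order:
  k=1: 11^1 = 11 mod 175
  k=2: 11^2 = 121 mod 175
  k=3: 11^3 = 121 * 11 = 106 mod 175
  k=4: 11^4 = 116 mod 175
  k=5: 11^5 = 116 * 11 = 51 mod 175
  k=6: 11^6 = 116 * 121 = 36 mod 175
  k=8: 11^8 = 156 mod 175
  k=10: 11^10 = 156 * 121 = 151 mod 175
  k=12: 11^12 = 156 * 116 = 71 mod 175
  k=15: 11^15 = 156 * 116 * 121 * 11 = 1 mod 175  <- first divisor giving 1
Order = 15

15


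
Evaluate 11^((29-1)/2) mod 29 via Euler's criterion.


p = 29 is prime and the exponent is (p-1)/2 = 14, so by Euler's criterion 11^14 = (11/29) = +1 or -1 mod 29.
Compute by square-and-multiply:
  14 = 8 + 4 + 2 (binary 1110)
  Repeated squaring mod 29: 11^1 = 11, 11^2 = 5, 11^4 = 25, 11^8 = 16
  11^14 = 11^8 * 11^4 * 11^2 = 16 * 25 * 5 mod 29
    16 * 25 = 400 = 23 mod 29
    23 * 5 = 115 = 28 mod 29
  11^14 = 28 mod 29
Result 28 = p - 1 = -1 mod 29: 11 is a quadratic non-residue mod 29. As a residue in [0, p-1] the value is 28.
11^14 mod 29 = 28

28


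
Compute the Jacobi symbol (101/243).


Compute (101/243) via quadratic reciprocity:
  reciprocity: (101/243) -> +(243/101)
  reduce: (41/101)
  reciprocity: (41/101) -> +(101/41)
  reduce: (19/41)
  reciprocity: (19/41) -> +(41/19)
  reduce: (3/19)
  reciprocity: (3/19) -> -(19/3)
  reduce: (1/3)
  (1/3) = 1
Product of signs = -1

-1


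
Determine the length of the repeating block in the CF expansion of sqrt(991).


Run the CF algorithm for sqrt(991).
a_0 = floor(sqrt(991)) = 31; set m_0=0, q_0=1.
Recurrence: m' = q*a - m,  q' = (d - m'^2)/q,  a' = floor((a_0 + m')/q').
  step 1: m=31, q=30, a=2
  step 2: m=29, q=5, a=12
  step 3: m=31, q=6, a=10
  step 4: m=29, q=25, a=2
  step 5: m=21, q=22, a=2
  step 6: m=23, q=21, a=2
  step 7: m=19, q=30, a=1
  step 8: m=11, q=29, a=1
  step 9: m=18, q=23, a=2
  step 10: m=28, q=9, a=6
  step 11: m=26, q=35, a=1
  step 12: m=9, q=26, a=1
  step 13: m=17, q=27, a=1
  step 14: m=10, q=33, a=1
  step 15: m=23, q=14, a=3
  step 16: m=19, q=45, a=1
  step 17: m=26, q=7, a=8
  step 18: m=30, q=13, a=4
  step 19: m=22, q=39, a=1
  step 20: m=17, q=18, a=2
  step 21: m=19, q=35, a=1
  step 22: m=16, q=21, a=2
  step 23: m=26, q=15, a=3
  step 24: m=19, q=42, a=1
  step 25: m=23, q=11, a=4
  step 26: m=21, q=50, a=1
  step 27: m=29, q=3, a=20
  step 28: m=31, q=10, a=6
  step 29: m=29, q=15, a=4
  step 30: m=31, q=2, a=31
  step 31: m=31, q=15, a=4
  step 32: m=29, q=10, a=6
  step 33: m=31, q=3, a=20
  step 34: m=29, q=50, a=1
  step 35: m=21, q=11, a=4
  step 36: m=23, q=42, a=1
  step 37: m=19, q=15, a=3
  step 38: m=26, q=21, a=2
  step 39: m=16, q=35, a=1
  step 40: m=19, q=18, a=2
  step 41: m=17, q=39, a=1
  step 42: m=22, q=13, a=4
  step 43: m=30, q=7, a=8
  step 44: m=26, q=45, a=1
  step 45: m=19, q=14, a=3
  step 46: m=23, q=33, a=1
  step 47: m=10, q=27, a=1
  step 48: m=17, q=26, a=1
  step 49: m=9, q=35, a=1
  step 50: m=26, q=9, a=6
  step 51: m=28, q=23, a=2
  step 52: m=18, q=29, a=1
  step 53: m=11, q=30, a=1
  step 54: m=19, q=21, a=2
  step 55: m=23, q=22, a=2
  step 56: m=21, q=25, a=2
  step 57: m=29, q=6, a=10
  step 58: m=31, q=5, a=12
  step 59: m=29, q=30, a=2
  step 60: m=31, q=1, a=62
a_60 = 2*a_0 = 62, so the period closes here.
sqrt(991) = [31; 2, 12, 10, 2, 2, 2, 1, 1, 2, 6, 1, 1, 1, 1, 3, 1, 8, 4, 1, 2, 1, 2, 3, 1, 4, 1, 20, 6, 4, 31, 4, 6, 20, 1, 4, 1, 3, 2, 1, 2, 1, 4, 8, 1, 3, 1, 1, 1, 1, 6, 2, 1, 1, 2, 2, 2, 10, 12, 2, 62]
Period length = 60

60


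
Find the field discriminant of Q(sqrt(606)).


For K = Q(sqrt(d)) with d squarefree: disc(K) = d if d = 1 mod 4, and disc(K) = 4d if d = 2 or 3 mod 4.
Here d = 606, and d mod 4 = 2.
d = 2 mod 4, not 1 (O_K = Z[sqrt(d)]), so disc(K) = 4d = 4 * (606) = 2424

2424


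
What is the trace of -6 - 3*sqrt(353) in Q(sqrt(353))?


Tr(a + b*sqrt(d)) = (a + b*sqrt(d)) + (a - b*sqrt(d)) = 2a
= 2 * (-6)
= -12

-12


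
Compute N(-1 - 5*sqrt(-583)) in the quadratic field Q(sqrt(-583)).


N(a + b*sqrt(d)) = a^2 - d*b^2
= (-1)^2 - (-583)*(-5)^2
= 1 + 14575
= 14576

14576


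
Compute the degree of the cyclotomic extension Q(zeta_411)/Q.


The degree equals Euler's totient phi(411).
411 = 3 * 137
phi(411) = 272

272


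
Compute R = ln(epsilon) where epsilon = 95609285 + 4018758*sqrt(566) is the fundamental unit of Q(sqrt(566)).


epsilon = 95609285 + 4018758*sqrt(566)
= 1.9122e+08
R = ln(1.9122e+08)
= 19.0689

19.0689


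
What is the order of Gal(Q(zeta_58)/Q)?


|Gal(Q(zeta_58)/Q)| = phi(58)
= 28

28


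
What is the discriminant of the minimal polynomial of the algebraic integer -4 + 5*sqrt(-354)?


The element -4 + 5*sqrt(-354) has minimal polynomial:
x^2 + 8*x + 8866
Discriminant = (8)^2 - 4*(8866)
= 64 - 35464
= -35400

-35400


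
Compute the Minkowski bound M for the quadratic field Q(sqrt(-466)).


d = -466, d mod 4 = 2, so disc(K) = 4d = -1864; |disc(K)| = 1864
Imaginary quadratic field, so n = 2, s = r2 = 1, r1 = 0
M = (n!/n^n) * (4/pi)^s * sqrt(|disc(K)|) = (2!/2^2) * (4/pi)^1 * sqrt(1864)
= 0.5 * 1.273240 * 43.174066
= 27.4855

27.4855


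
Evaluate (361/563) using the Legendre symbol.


p = 563 is prime, so compute (361/563) with the reciprocity algorithm (Jacobi-symbol steps: pull out 2s via (2/n), flip via reciprocity, reduce):
  reciprocity: (361/563) -> +(563/361)
  reduce: (202/361)
  pull out 2: (2/361) = +1  (since 361 mod 8 = 1)
  reciprocity: (101/361) -> +(361/101)
  reduce: (58/101)
  pull out 2: (2/101) = -1  (since 101 mod 8 = 5)
  reciprocity: (29/101) -> +(101/29)
  reduce: (14/29)
  pull out 2: (2/29) = -1  (since 29 mod 8 = 5)
  reciprocity: (7/29) -> +(29/7)
  reduce: (1/7)
  (1/7) = 1
Product of signs = 1
(361/563) = 1

1


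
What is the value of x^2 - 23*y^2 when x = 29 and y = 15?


x^2 - d*y^2
= 29^2 - 23*15^2
= 841 - 5175
= -4334

-4334


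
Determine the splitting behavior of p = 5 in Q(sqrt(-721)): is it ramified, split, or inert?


K = Q(sqrt(-721)). Since d mod 4 = 3, disc(K) = -2884.
Check p | disc: -2884 mod 5 = 1.
p does not divide disc. Compute Legendre symbol (d/p):
4^((5-1)/2) mod 5 = 1
(d/p) = 1, so p splits: (p) = P*P' with e=1, f=1, g=2.
Therefore p is split.

split


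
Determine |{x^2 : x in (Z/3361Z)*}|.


For prime p, the number of non-zero quadratic residues is (p-1)/2.
= (3361-1)/2
= 1680

1680


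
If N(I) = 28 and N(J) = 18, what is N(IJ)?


N(IJ) = N(I) * N(J)
= 28 * 18
= 504

504


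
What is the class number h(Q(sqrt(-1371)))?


K = Q(sqrt(-1371)). d mod 4 = 1, so D = disc(K) = d = -1371
h(K) equals the number of primitive reduced positive-definite forms (a, b, c) = a*x^2 + b*x*y + c*y^2 with b^2 - 4ac = D,
where reduced means |b| <= a <= c, with b >= 0 whenever |b| = a or a = c, and primitive means gcd(a, b, c) = 1.
Reduced forces 3a^2 <= |D| = 1371, so 1 <= a <= 21; b must have the parity of D, and c = (b^2 - D)/(4a) must be an integer >= a.
Enumerate a = 1..21, b in [-a, a]:
  a=1: (1, 1, 343)  [1]
  a=2: none
  a=3: (3, 3, 115)  [1]
  a=4: none
  a=5: (5, -3, 69), (5, 3, 69)  [2]
  a=6: none
  a=7: (7, -1, 49), (7, 1, 49)  [2]
  a=8..10: none
  a=11: (11, -9, 33), (11, 9, 33)  [2]
  a=12..14: none
  a=15: (15, -3, 23), (15, 3, 23)  [2]
  a=16..18: none
  a=19: (19, -15, 21), (19, 15, 21)  [2]
  a=20..21: none
Total reduced forms: 1 + 1 + 2 + 2 + 2 + 2 + 2 = 12
h = 12

12


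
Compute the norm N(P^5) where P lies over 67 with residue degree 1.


N(P^a) = p^(a*f)
= 67^(5*1)
= 67^5
= 1350125107

1350125107


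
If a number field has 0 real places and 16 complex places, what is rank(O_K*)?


By Dirichlet's unit theorem:
rank = r1 + r2 - 1
= 0 + 16 - 1
= 15

15


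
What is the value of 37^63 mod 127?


p = 127 is prime and the exponent is (p-1)/2 = 63, so by Euler's criterion 37^63 = (37/127) = +1 or -1 mod 127.
Compute by square-and-multiply:
  63 = 32 + 16 + 8 + 4 + 2 + 1 (binary 111111)
  Repeated squaring mod 127: 37^1 = 37, 37^2 = 99, 37^4 = 22, 37^8 = 103, 37^16 = 68, 37^32 = 52
  37^63 = 37^32 * 37^16 * 37^8 * 37^4 * 37^2 * 37^1 = 52 * 68 * 103 * 22 * 99 * 37 mod 127
    52 * 68 = 3536 = 107 mod 127
    107 * 103 = 11021 = 99 mod 127
    99 * 22 = 2178 = 19 mod 127
    19 * 99 = 1881 = 103 mod 127
    103 * 37 = 3811 = 1 mod 127
  37^63 = 1 mod 127
Result 1: 37 is a quadratic residue mod 127.
37^63 mod 127 = 1

1


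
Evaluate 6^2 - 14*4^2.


x^2 - d*y^2
= 6^2 - 14*4^2
= 36 - 224
= -188

-188


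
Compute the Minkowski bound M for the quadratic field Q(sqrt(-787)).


d = -787, d mod 4 = 1, so disc(K) = d = -787; |disc(K)| = 787
Imaginary quadratic field, so n = 2, s = r2 = 1, r1 = 0
M = (n!/n^n) * (4/pi)^s * sqrt(|disc(K)|) = (2!/2^2) * (4/pi)^1 * sqrt(787)
= 0.5 * 1.273240 * 28.053520
= 17.8594

17.8594


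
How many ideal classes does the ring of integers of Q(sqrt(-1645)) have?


K = Q(sqrt(-1645)). d mod 4 = 3, so D = disc(K) = 4d = -6580
h(K) equals the number of primitive reduced positive-definite forms (a, b, c) = a*x^2 + b*x*y + c*y^2 with b^2 - 4ac = D,
where reduced means |b| <= a <= c, with b >= 0 whenever |b| = a or a = c, and primitive means gcd(a, b, c) = 1.
Reduced forces 3a^2 <= |D| = 6580, so 1 <= a <= 46; b must have the parity of D, and c = (b^2 - D)/(4a) must be an integer >= a.
Enumerate a = 1..46, b in [-a, a]:
  a=1: (1, 0, 1645)  [1]
  a=2: (2, 2, 823)  [1]
  a=3..4: none
  a=5: (5, 0, 329)  [1]
  a=6: none
  a=7: (7, 0, 235)  [1]
  a=8..9: none
  a=10: (10, 10, 167)  [1]
  a=11: (11, -8, 151), (11, 8, 151)  [2]
  a=12..13: none
  a=14: (14, 14, 121)  [1]
  a=15..16: none
  a=17: (17, -4, 97), (17, 4, 97)  [2]
  a=18..21: none
  a=22: (22, -14, 77), (22, 14, 77)  [2]
  a=23..33: none
  a=34: (34, -30, 55), (34, 30, 55)  [2]
  a=35: (35, 0, 47)  [1]
  a=36..40: none
  a=41: (41, 12, 41)  [1]
  a=42..46: none
Total reduced forms: 1 + 1 + 1 + 1 + 1 + 2 + 1 + 2 + 2 + 2 + 1 + 1 = 16
h = 16

16


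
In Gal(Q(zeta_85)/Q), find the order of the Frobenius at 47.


The Frobenius at p in Gal(Q(zeta_n)/Q) = (Z/nZ)* is the class of p, so its order is ord_85(47), the smallest k >= 1 with 47^k = 1 mod 85.
n = 85 = 5 * 17, phi(85) = 64; the order divides phi(n).
Divisors of 64: 1, 2, 4, 8, 16, 32, 64
Repeated squaring mod 85: 47^1 = 47, 47^2 = 84, 47^4 = 1, 47^8 = 1, 47^16 = 1, 47^32 = 1, 47^64 = 1
Test divisors in increasing order:
  k=1: 47^1 = 47 mod 85
  k=2: 47^2 = 84 mod 85
  k=4: 47^4 = 1 mod 85  <- first divisor giving 1
Order = 4

4


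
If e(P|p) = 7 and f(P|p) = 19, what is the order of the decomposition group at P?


|D_P| = e * f
= 7 * 19
= 133

133


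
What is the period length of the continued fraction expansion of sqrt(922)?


Run the CF algorithm for sqrt(922).
a_0 = floor(sqrt(922)) = 30; set m_0=0, q_0=1.
Recurrence: m' = q*a - m,  q' = (d - m'^2)/q,  a' = floor((a_0 + m')/q').
  step 1: m=30, q=22, a=2
  step 2: m=14, q=33, a=1
  step 3: m=19, q=17, a=2
  step 4: m=15, q=41, a=1
  step 5: m=26, q=6, a=9
  step 6: m=28, q=23, a=2
  step 7: m=18, q=26, a=1
  step 8: m=8, q=33, a=1
  step 9: m=25, q=9, a=6
  step 10: m=29, q=9, a=6
  step 11: m=25, q=33, a=1
  step 12: m=8, q=26, a=1
  step 13: m=18, q=23, a=2
  step 14: m=28, q=6, a=9
  step 15: m=26, q=41, a=1
  step 16: m=15, q=17, a=2
  step 17: m=19, q=33, a=1
  step 18: m=14, q=22, a=2
  step 19: m=30, q=1, a=60
a_19 = 2*a_0 = 60, so the period closes here.
sqrt(922) = [30; 2, 1, 2, 1, 9, 2, 1, 1, 6, 6, 1, 1, 2, 9, 1, 2, 1, 2, 60]
Period length = 19

19


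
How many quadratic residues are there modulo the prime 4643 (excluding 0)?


For prime p, the number of non-zero quadratic residues is (p-1)/2.
= (4643-1)/2
= 2321

2321


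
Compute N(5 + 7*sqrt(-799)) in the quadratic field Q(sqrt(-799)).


N(a + b*sqrt(d)) = a^2 - d*b^2
= (5)^2 - (-799)*(7)^2
= 25 + 39151
= 39176

39176


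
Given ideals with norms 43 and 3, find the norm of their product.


N(IJ) = N(I) * N(J)
= 43 * 3
= 129

129


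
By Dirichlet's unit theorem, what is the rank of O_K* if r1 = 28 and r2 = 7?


By Dirichlet's unit theorem:
rank = r1 + r2 - 1
= 28 + 7 - 1
= 34

34


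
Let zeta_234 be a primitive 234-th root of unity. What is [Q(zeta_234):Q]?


The degree equals Euler's totient phi(234).
234 = 2 * 3^2 * 13
phi(234) = 72

72


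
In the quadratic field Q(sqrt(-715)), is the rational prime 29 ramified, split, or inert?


K = Q(sqrt(-715)). Since d mod 4 = 1, disc(K) = -715.
Check p | disc: -715 mod 29 = 10.
p does not divide disc. Compute Legendre symbol (d/p):
10^((29-1)/2) mod 29 = -1
(d/p) = -1, so p is inert: (p) stays prime with e=1, f=2, g=1.
Therefore p is inert.

inert


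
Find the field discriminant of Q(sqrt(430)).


For K = Q(sqrt(d)) with d squarefree: disc(K) = d if d = 1 mod 4, and disc(K) = 4d if d = 2 or 3 mod 4.
Here d = 430, and d mod 4 = 2.
d = 2 mod 4, not 1 (O_K = Z[sqrt(d)]), so disc(K) = 4d = 4 * (430) = 1720

1720


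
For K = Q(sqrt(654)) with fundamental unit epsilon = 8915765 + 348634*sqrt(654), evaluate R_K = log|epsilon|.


epsilon = 8915765 + 348634*sqrt(654)
= 1.7832e+07
R = ln(1.7832e+07)
= 16.6965

16.6965


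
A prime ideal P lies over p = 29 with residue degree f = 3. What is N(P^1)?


N(P^a) = p^(a*f)
= 29^(1*3)
= 29^3
= 24389

24389


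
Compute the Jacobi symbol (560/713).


Compute (560/713) via quadratic reciprocity:
  pull out 2: (2/713) = +1  (since 713 mod 8 = 1)
  pull out 2: (2/713) = +1  (since 713 mod 8 = 1)
  pull out 2: (2/713) = +1  (since 713 mod 8 = 1)
  pull out 2: (2/713) = +1  (since 713 mod 8 = 1)
  reciprocity: (35/713) -> +(713/35)
  reduce: (13/35)
  reciprocity: (13/35) -> +(35/13)
  reduce: (9/13)
  reciprocity: (9/13) -> +(13/9)
  reduce: (4/9)
  pull out 2: (2/9) = +1  (since 9 mod 8 = 1)
  pull out 2: (2/9) = +1  (since 9 mod 8 = 1)
  (1/9) = 1
Product of signs = 1

1


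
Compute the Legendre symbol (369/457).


p = 457 is prime, so compute (369/457) with the reciprocity algorithm (Jacobi-symbol steps: pull out 2s via (2/n), flip via reciprocity, reduce):
  reciprocity: (369/457) -> +(457/369)
  reduce: (88/369)
  pull out 2: (2/369) = +1  (since 369 mod 8 = 1)
  pull out 2: (2/369) = +1  (since 369 mod 8 = 1)
  pull out 2: (2/369) = +1  (since 369 mod 8 = 1)
  reciprocity: (11/369) -> +(369/11)
  reduce: (6/11)
  pull out 2: (2/11) = -1  (since 11 mod 8 = 3)
  reciprocity: (3/11) -> -(11/3)
  reduce: (2/3)
  pull out 2: (2/3) = -1  (since 3 mod 8 = 3)
  (1/3) = 1
Product of signs = -1
(369/457) = -1

-1


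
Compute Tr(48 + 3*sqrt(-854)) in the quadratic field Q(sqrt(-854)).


Tr(a + b*sqrt(d)) = (a + b*sqrt(d)) + (a - b*sqrt(d)) = 2a
= 2 * (48)
= 96

96


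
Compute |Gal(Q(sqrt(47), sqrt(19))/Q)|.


The 2 square roots of distinct primes are multiplicatively independent over Q,
so [K:Q] = 2^2 and Gal(K/Q) is isomorphic to (Z/2Z)^2.
|Gal| = 2^2 = 4

4


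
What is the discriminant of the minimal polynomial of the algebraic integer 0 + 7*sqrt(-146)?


The element 0 + 7*sqrt(-146) has minimal polynomial:
x^2 + 0*x + 7154
Discriminant = (0)^2 - 4*(7154)
= 0 - 28616
= -28616

-28616


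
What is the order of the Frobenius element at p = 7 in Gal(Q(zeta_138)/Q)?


The Frobenius at p in Gal(Q(zeta_n)/Q) = (Z/nZ)* is the class of p, so its order is ord_138(7), the smallest k >= 1 with 7^k = 1 mod 138.
n = 138 = 2 * 3 * 23, phi(138) = 44; the order divides phi(n).
Divisors of 44: 1, 2, 4, 11, 22, 44
Repeated squaring mod 138: 7^1 = 7, 7^2 = 49, 7^4 = 55, 7^8 = 127, 7^16 = 121, 7^32 = 13
Test divisors in increasing order:
  k=1: 7^1 = 7 mod 138
  k=2: 7^2 = 49 mod 138
  k=4: 7^4 = 55 mod 138
  k=11: 7^11 = 127 * 49 * 7 = 91 mod 138
  k=22: 7^22 = 121 * 55 * 49 = 1 mod 138  <- first divisor giving 1
Order = 22

22


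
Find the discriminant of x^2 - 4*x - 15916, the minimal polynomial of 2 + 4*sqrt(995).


The element 2 + 4*sqrt(995) has minimal polynomial:
x^2 - 4*x - 15916
Discriminant = (-4)^2 - 4*(-15916)
= 16 + 63664
= 63680

63680


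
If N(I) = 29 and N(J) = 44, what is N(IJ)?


N(IJ) = N(I) * N(J)
= 29 * 44
= 1276

1276


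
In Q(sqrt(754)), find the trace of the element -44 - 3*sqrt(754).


Tr(a + b*sqrt(d)) = (a + b*sqrt(d)) + (a - b*sqrt(d)) = 2a
= 2 * (-44)
= -88

-88


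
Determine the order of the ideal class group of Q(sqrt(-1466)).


K = Q(sqrt(-1466)). d mod 4 = 2, so D = disc(K) = 4d = -5864
h(K) equals the number of primitive reduced positive-definite forms (a, b, c) = a*x^2 + b*x*y + c*y^2 with b^2 - 4ac = D,
where reduced means |b| <= a <= c, with b >= 0 whenever |b| = a or a = c, and primitive means gcd(a, b, c) = 1.
Reduced forces 3a^2 <= |D| = 5864, so 1 <= a <= 44; b must have the parity of D, and c = (b^2 - D)/(4a) must be an integer >= a.
Enumerate a = 1..44, b in [-a, a]:
  a=1: (1, 0, 1466)  [1]
  a=2: (2, 0, 733)  [1]
  a=3: (3, -2, 489), (3, 2, 489)  [2]
  a=4: none
  a=5: (5, -4, 294), (5, 4, 294)  [2]
  a=6: (6, -4, 245), (6, 4, 245)  [2]
  a=7: (7, -4, 210), (7, 4, 210)  [2]
  a=8: none
  a=9: (9, -2, 163), (9, 2, 163)  [2]
  a=10: (10, -4, 147), (10, 4, 147)  [2]
  a=11..12: none
  a=13: (13, -8, 114), (13, 8, 114)  [2]
  a=14: (14, -4, 105), (14, 4, 105)  [2]
  a=15: (15, -14, 101), (15, -4, 98), (15, 4, 98), (15, 14, 101)  [4]
  a=16: none
  a=17: (17, -16, 90), (17, 16, 90)  [2]
  a=18: (18, -16, 85), (18, 16, 85)  [2]
  a=19: (19, -8, 78), (19, 8, 78)  [2]
  a=20: none
  a=21: (21, -10, 71), (21, -4, 70), (21, 4, 70), (21, 10, 71)  [4]
  a=22: none
  a=23: (23, -22, 69), (23, 22, 69)  [2]
  a=24: none
  a=25: (25, -6, 59), (25, 6, 59)  [2]
  a=26: (26, -8, 57), (26, 8, 57)  [2]
  a=27: (27, -20, 58), (27, 20, 58)  [2]
  a=28: none
  a=29: (29, -20, 54), (29, 20, 54)  [2]
  a=30: (30, -16, 51), (30, -4, 49), (30, 4, 49), (30, 16, 51)  [4]
  a=31..33: none
  a=34: (34, -16, 45), (34, 16, 45)  [2]
  a=35: (35, -24, 46), (35, -4, 42), (35, 4, 42), (35, 24, 46)  [4]
  a=36..37: none
  a=38: (38, -8, 39), (38, 8, 39)  [2]
  a=39: (39, -34, 45), (39, 34, 45)  [2]
  a=40: none
  a=41: (41, -32, 42), (41, 32, 42)  [2]
  a=42..44: none
Total reduced forms: 1 + 1 + 2 + 2 + 2 + 2 + 2 + 2 + 2 + 2 + 4 + 2 + 2 + 2 + 4 + 2 + 2 + 2 + 2 + 2 + 4 + 2 + 4 + 2 + 2 + 2 = 58
h = 58

58


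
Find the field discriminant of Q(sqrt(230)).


For K = Q(sqrt(d)) with d squarefree: disc(K) = d if d = 1 mod 4, and disc(K) = 4d if d = 2 or 3 mod 4.
Here d = 230, and d mod 4 = 2.
d = 2 mod 4, not 1 (O_K = Z[sqrt(d)]), so disc(K) = 4d = 4 * (230) = 920

920


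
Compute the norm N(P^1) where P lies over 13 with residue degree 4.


N(P^a) = p^(a*f)
= 13^(1*4)
= 13^4
= 28561

28561


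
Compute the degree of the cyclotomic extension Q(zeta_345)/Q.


The degree equals Euler's totient phi(345).
345 = 3 * 5 * 23
phi(345) = 176

176


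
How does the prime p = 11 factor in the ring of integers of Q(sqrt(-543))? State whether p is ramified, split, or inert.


K = Q(sqrt(-543)). Since d mod 4 = 1, disc(K) = -543.
Check p | disc: -543 mod 11 = 7.
p does not divide disc. Compute Legendre symbol (d/p):
7^((11-1)/2) mod 11 = -1
(d/p) = -1, so p is inert: (p) stays prime with e=1, f=2, g=1.
Therefore p is inert.

inert


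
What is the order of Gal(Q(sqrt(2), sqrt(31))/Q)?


The 2 square roots of distinct primes are multiplicatively independent over Q,
so [K:Q] = 2^2 and Gal(K/Q) is isomorphic to (Z/2Z)^2.
|Gal| = 2^2 = 4

4


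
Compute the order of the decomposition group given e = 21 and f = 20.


|D_P| = e * f
= 21 * 20
= 420

420


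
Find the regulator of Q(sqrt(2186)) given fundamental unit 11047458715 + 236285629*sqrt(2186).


epsilon = 11047458715 + 236285629*sqrt(2186)
= 2.2095e+10
R = ln(2.2095e+10)
= 23.8186

23.8186


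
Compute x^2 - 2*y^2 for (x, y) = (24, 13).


x^2 - d*y^2
= 24^2 - 2*13^2
= 576 - 338
= 238

238


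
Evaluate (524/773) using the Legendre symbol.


p = 773 is prime, so compute (524/773) with the reciprocity algorithm (Jacobi-symbol steps: pull out 2s via (2/n), flip via reciprocity, reduce):
  pull out 2: (2/773) = -1  (since 773 mod 8 = 5)
  pull out 2: (2/773) = -1  (since 773 mod 8 = 5)
  reciprocity: (131/773) -> +(773/131)
  reduce: (118/131)
  pull out 2: (2/131) = -1  (since 131 mod 8 = 3)
  reciprocity: (59/131) -> -(131/59)
  reduce: (13/59)
  reciprocity: (13/59) -> +(59/13)
  reduce: (7/13)
  reciprocity: (7/13) -> +(13/7)
  reduce: (6/7)
  pull out 2: (2/7) = +1  (since 7 mod 8 = 7)
  reciprocity: (3/7) -> -(7/3)
  reduce: (1/3)
  (1/3) = 1
Product of signs = -1
(524/773) = -1

-1


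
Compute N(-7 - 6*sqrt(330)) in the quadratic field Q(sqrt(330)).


N(a + b*sqrt(d)) = a^2 - d*b^2
= (-7)^2 - (330)*(-6)^2
= 49 - 11880
= -11831

-11831


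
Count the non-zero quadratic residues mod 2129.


For prime p, the number of non-zero quadratic residues is (p-1)/2.
= (2129-1)/2
= 1064

1064


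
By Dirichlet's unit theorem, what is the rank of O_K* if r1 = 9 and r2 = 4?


By Dirichlet's unit theorem:
rank = r1 + r2 - 1
= 9 + 4 - 1
= 12

12


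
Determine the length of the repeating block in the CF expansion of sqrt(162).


Run the CF algorithm for sqrt(162).
a_0 = floor(sqrt(162)) = 12; set m_0=0, q_0=1.
Recurrence: m' = q*a - m,  q' = (d - m'^2)/q,  a' = floor((a_0 + m')/q').
  step 1: m=12, q=18, a=1
  step 2: m=6, q=7, a=2
  step 3: m=8, q=14, a=1
  step 4: m=6, q=9, a=2
  step 5: m=12, q=2, a=12
  step 6: m=12, q=9, a=2
  step 7: m=6, q=14, a=1
  step 8: m=8, q=7, a=2
  step 9: m=6, q=18, a=1
  step 10: m=12, q=1, a=24
a_10 = 2*a_0 = 24, so the period closes here.
sqrt(162) = [12; 1, 2, 1, 2, 12, 2, 1, 2, 1, 24]
Period length = 10

10


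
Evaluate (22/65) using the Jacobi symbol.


Compute (22/65) via quadratic reciprocity:
  pull out 2: (2/65) = +1  (since 65 mod 8 = 1)
  reciprocity: (11/65) -> +(65/11)
  reduce: (10/11)
  pull out 2: (2/11) = -1  (since 11 mod 8 = 3)
  reciprocity: (5/11) -> +(11/5)
  reduce: (1/5)
  (1/5) = 1
Product of signs = -1

-1


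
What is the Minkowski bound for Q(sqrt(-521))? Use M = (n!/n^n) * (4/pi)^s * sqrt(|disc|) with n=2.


d = -521, d mod 4 = 3, so disc(K) = 4d = -2084; |disc(K)| = 2084
Imaginary quadratic field, so n = 2, s = r2 = 1, r1 = 0
M = (n!/n^n) * (4/pi)^s * sqrt(|disc(K)|) = (2!/2^2) * (4/pi)^1 * sqrt(2084)
= 0.5 * 1.273240 * 45.650849
= 29.0622

29.0622


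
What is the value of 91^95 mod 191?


p = 191 is prime and the exponent is (p-1)/2 = 95, so by Euler's criterion 91^95 = (91/191) = +1 or -1 mod 191.
Compute by square-and-multiply:
  95 = 64 + 16 + 8 + 4 + 2 + 1 (binary 1011111)
  Repeated squaring mod 191: 91^1 = 91, 91^2 = 68, 91^4 = 40, 91^8 = 72, 91^16 = 27, 91^32 = 156, 91^64 = 79
  91^95 = 91^64 * 91^16 * 91^8 * 91^4 * 91^2 * 91^1 = 79 * 27 * 72 * 40 * 68 * 91 mod 191
    79 * 27 = 2133 = 32 mod 191
    32 * 72 = 2304 = 12 mod 191
    12 * 40 = 480 = 98 mod 191
    98 * 68 = 6664 = 170 mod 191
    170 * 91 = 15470 = 190 mod 191
  91^95 = 190 mod 191
Result 190 = p - 1 = -1 mod 191: 91 is a quadratic non-residue mod 191. As a residue in [0, p-1] the value is 190.
91^95 mod 191 = 190

190


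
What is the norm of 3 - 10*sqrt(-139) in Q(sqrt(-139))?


N(a + b*sqrt(d)) = a^2 - d*b^2
= (3)^2 - (-139)*(-10)^2
= 9 + 13900
= 13909

13909


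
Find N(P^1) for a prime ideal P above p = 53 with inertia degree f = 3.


N(P^a) = p^(a*f)
= 53^(1*3)
= 53^3
= 148877

148877


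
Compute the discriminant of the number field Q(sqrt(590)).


For K = Q(sqrt(d)) with d squarefree: disc(K) = d if d = 1 mod 4, and disc(K) = 4d if d = 2 or 3 mod 4.
Here d = 590, and d mod 4 = 2.
d = 2 mod 4, not 1 (O_K = Z[sqrt(d)]), so disc(K) = 4d = 4 * (590) = 2360

2360


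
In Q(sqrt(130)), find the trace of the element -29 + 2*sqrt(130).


Tr(a + b*sqrt(d)) = (a + b*sqrt(d)) + (a - b*sqrt(d)) = 2a
= 2 * (-29)
= -58

-58


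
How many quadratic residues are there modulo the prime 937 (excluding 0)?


For prime p, the number of non-zero quadratic residues is (p-1)/2.
= (937-1)/2
= 468

468


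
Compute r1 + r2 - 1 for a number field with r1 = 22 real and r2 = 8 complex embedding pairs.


By Dirichlet's unit theorem:
rank = r1 + r2 - 1
= 22 + 8 - 1
= 29

29


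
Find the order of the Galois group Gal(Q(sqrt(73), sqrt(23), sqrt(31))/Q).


The 3 square roots of distinct primes are multiplicatively independent over Q,
so [K:Q] = 2^3 and Gal(K/Q) is isomorphic to (Z/2Z)^3.
|Gal| = 2^3 = 8

8


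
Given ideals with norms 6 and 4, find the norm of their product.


N(IJ) = N(I) * N(J)
= 6 * 4
= 24

24


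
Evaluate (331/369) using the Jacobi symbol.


Compute (331/369) via quadratic reciprocity:
  reciprocity: (331/369) -> +(369/331)
  reduce: (38/331)
  pull out 2: (2/331) = -1  (since 331 mod 8 = 3)
  reciprocity: (19/331) -> -(331/19)
  reduce: (8/19)
  pull out 2: (2/19) = -1  (since 19 mod 8 = 3)
  pull out 2: (2/19) = -1  (since 19 mod 8 = 3)
  pull out 2: (2/19) = -1  (since 19 mod 8 = 3)
  (1/19) = 1
Product of signs = -1

-1


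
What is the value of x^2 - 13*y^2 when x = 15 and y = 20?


x^2 - d*y^2
= 15^2 - 13*20^2
= 225 - 5200
= -4975

-4975


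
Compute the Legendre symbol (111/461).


p = 461 is prime, so compute (111/461) with the reciprocity algorithm (Jacobi-symbol steps: pull out 2s via (2/n), flip via reciprocity, reduce):
  reciprocity: (111/461) -> +(461/111)
  reduce: (17/111)
  reciprocity: (17/111) -> +(111/17)
  reduce: (9/17)
  reciprocity: (9/17) -> +(17/9)
  reduce: (8/9)
  pull out 2: (2/9) = +1  (since 9 mod 8 = 1)
  pull out 2: (2/9) = +1  (since 9 mod 8 = 1)
  pull out 2: (2/9) = +1  (since 9 mod 8 = 1)
  (1/9) = 1
Product of signs = 1
(111/461) = 1

1


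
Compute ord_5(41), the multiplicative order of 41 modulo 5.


We want ord_5(41), the smallest k >= 1 with 41^k = 1 mod 5.
n = 5 = 5, phi(5) = 4; the order divides phi(n).
Divisors of 4: 1, 2, 4
Repeated squaring mod 5: 41^1 = 1, 41^2 = 1, 41^4 = 1
Test divisors in increasing order:
  k=1: 41^1 = 1 mod 5  <- first divisor giving 1
Order = 1

1


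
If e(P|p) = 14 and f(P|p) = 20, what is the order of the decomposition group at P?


|D_P| = e * f
= 14 * 20
= 280

280


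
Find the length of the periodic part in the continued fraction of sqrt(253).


Run the CF algorithm for sqrt(253).
a_0 = floor(sqrt(253)) = 15; set m_0=0, q_0=1.
Recurrence: m' = q*a - m,  q' = (d - m'^2)/q,  a' = floor((a_0 + m')/q').
  step 1: m=15, q=28, a=1
  step 2: m=13, q=3, a=9
  step 3: m=14, q=19, a=1
  step 4: m=5, q=12, a=1
  step 5: m=7, q=17, a=1
  step 6: m=10, q=9, a=2
  step 7: m=8, q=21, a=1
  step 8: m=13, q=4, a=7
  step 9: m=15, q=7, a=4
  step 10: m=13, q=12, a=2
  step 11: m=11, q=11, a=2
  step 12: m=11, q=12, a=2
  step 13: m=13, q=7, a=4
  step 14: m=15, q=4, a=7
  step 15: m=13, q=21, a=1
  step 16: m=8, q=9, a=2
  step 17: m=10, q=17, a=1
  step 18: m=7, q=12, a=1
  step 19: m=5, q=19, a=1
  step 20: m=14, q=3, a=9
  step 21: m=13, q=28, a=1
  step 22: m=15, q=1, a=30
a_22 = 2*a_0 = 30, so the period closes here.
sqrt(253) = [15; 1, 9, 1, 1, 1, 2, 1, 7, 4, 2, 2, 2, 4, 7, 1, 2, 1, 1, 1, 9, 1, 30]
Period length = 22

22


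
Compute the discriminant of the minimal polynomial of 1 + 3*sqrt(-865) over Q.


The element 1 + 3*sqrt(-865) has minimal polynomial:
x^2 - 2*x + 7786
Discriminant = (-2)^2 - 4*(7786)
= 4 - 31144
= -31140

-31140


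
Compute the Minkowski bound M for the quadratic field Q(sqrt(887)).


d = 887, d mod 4 = 3, so disc(K) = 4d = 3548; |disc(K)| = 3548
Real quadratic field, so n = 2, s = r2 = 0, r1 = 2
M = (n!/n^n) * (4/pi)^s * sqrt(|disc(K)|) = (2!/2^2) * (4/pi)^0 * sqrt(3548)
= 0.5 * 1.000000 * 59.565090
= 29.7825

29.7825


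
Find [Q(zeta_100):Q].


The degree equals Euler's totient phi(100).
100 = 2^2 * 5^2
phi(100) = 40

40


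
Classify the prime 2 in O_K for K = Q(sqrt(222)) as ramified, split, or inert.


K = Q(sqrt(222)). Since d mod 4 = 2, disc(K) = 888.
Check p | disc: 888 mod 2 = 0.
p divides disc, so p ramifies: (p) = P^2 with e=2, f=1, g=1.
Therefore p is ramified.

ramified


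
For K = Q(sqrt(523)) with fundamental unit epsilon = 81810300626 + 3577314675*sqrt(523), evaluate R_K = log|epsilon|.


epsilon = 81810300626 + 3577314675*sqrt(523)
= 1.6362e+11
R = ln(1.6362e+11)
= 25.8208

25.8208


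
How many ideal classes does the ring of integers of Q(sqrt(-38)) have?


K = Q(sqrt(-38)). d mod 4 = 2, so D = disc(K) = 4d = -152
h(K) equals the number of primitive reduced positive-definite forms (a, b, c) = a*x^2 + b*x*y + c*y^2 with b^2 - 4ac = D,
where reduced means |b| <= a <= c, with b >= 0 whenever |b| = a or a = c, and primitive means gcd(a, b, c) = 1.
Reduced forces 3a^2 <= |D| = 152, so 1 <= a <= 7; b must have the parity of D, and c = (b^2 - D)/(4a) must be an integer >= a.
Enumerate a = 1..7, b in [-a, a]:
  a=1: (1, 0, 38)  [1]
  a=2: (2, 0, 19)  [1]
  a=3: (3, -2, 13), (3, 2, 13)  [2]
  a=4..5: none
  a=6: (6, -4, 7), (6, 4, 7)  [2]
  a=7: none
Total reduced forms: 1 + 1 + 2 + 2 = 6
h = 6

6


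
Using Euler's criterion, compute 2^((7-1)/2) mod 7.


p = 7 is prime and the exponent is (p-1)/2 = 3, so by Euler's criterion 2^3 = (2/7) = +1 or -1 mod 7.
Compute by square-and-multiply:
  3 = 2 + 1 (binary 11)
  Repeated squaring mod 7: 2^1 = 2, 2^2 = 4
  2^3 = 2^2 * 2^1 = 4 * 2 mod 7
    4 * 2 = 8 = 1 mod 7
  2^3 = 1 mod 7
Result 1: 2 is a quadratic residue mod 7.
2^3 mod 7 = 1

1


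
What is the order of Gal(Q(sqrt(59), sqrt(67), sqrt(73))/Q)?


The 3 square roots of distinct primes are multiplicatively independent over Q,
so [K:Q] = 2^3 and Gal(K/Q) is isomorphic to (Z/2Z)^3.
|Gal| = 2^3 = 8

8


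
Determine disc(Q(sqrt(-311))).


For K = Q(sqrt(d)) with d squarefree: disc(K) = d if d = 1 mod 4, and disc(K) = 4d if d = 2 or 3 mod 4.
Here d = -311, and d mod 4 = 1.
d = 1 mod 4 (O_K = Z[(1+sqrt(d))/2]), so disc(K) = d = -311

-311


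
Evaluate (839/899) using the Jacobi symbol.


Compute (839/899) via quadratic reciprocity:
  reciprocity: (839/899) -> -(899/839)
  reduce: (60/839)
  pull out 2: (2/839) = +1  (since 839 mod 8 = 7)
  pull out 2: (2/839) = +1  (since 839 mod 8 = 7)
  reciprocity: (15/839) -> -(839/15)
  reduce: (14/15)
  pull out 2: (2/15) = +1  (since 15 mod 8 = 7)
  reciprocity: (7/15) -> -(15/7)
  reduce: (1/7)
  (1/7) = 1
Product of signs = -1

-1


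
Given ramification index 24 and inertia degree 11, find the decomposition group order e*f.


|D_P| = e * f
= 24 * 11
= 264

264


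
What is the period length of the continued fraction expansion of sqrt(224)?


Run the CF algorithm for sqrt(224).
a_0 = floor(sqrt(224)) = 14; set m_0=0, q_0=1.
Recurrence: m' = q*a - m,  q' = (d - m'^2)/q,  a' = floor((a_0 + m')/q').
  step 1: m=14, q=28, a=1
  step 2: m=14, q=1, a=28
a_2 = 2*a_0 = 28, so the period closes here.
sqrt(224) = [14; 1, 28]
Period length = 2

2


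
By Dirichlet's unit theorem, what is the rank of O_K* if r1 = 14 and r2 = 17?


By Dirichlet's unit theorem:
rank = r1 + r2 - 1
= 14 + 17 - 1
= 30

30


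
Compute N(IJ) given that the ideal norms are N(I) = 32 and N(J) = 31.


N(IJ) = N(I) * N(J)
= 32 * 31
= 992

992


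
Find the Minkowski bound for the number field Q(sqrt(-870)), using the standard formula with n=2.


d = -870, d mod 4 = 2, so disc(K) = 4d = -3480; |disc(K)| = 3480
Imaginary quadratic field, so n = 2, s = r2 = 1, r1 = 0
M = (n!/n^n) * (4/pi)^s * sqrt(|disc(K)|) = (2!/2^2) * (4/pi)^1 * sqrt(3480)
= 0.5 * 1.273240 * 58.991525
= 37.5552

37.5552


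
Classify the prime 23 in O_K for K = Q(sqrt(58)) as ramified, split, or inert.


K = Q(sqrt(58)). Since d mod 4 = 2, disc(K) = 232.
Check p | disc: 232 mod 23 = 2.
p does not divide disc. Compute Legendre symbol (d/p):
12^((23-1)/2) mod 23 = 1
(d/p) = 1, so p splits: (p) = P*P' with e=1, f=1, g=2.
Therefore p is split.

split


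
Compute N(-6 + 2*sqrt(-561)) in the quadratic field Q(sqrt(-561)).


N(a + b*sqrt(d)) = a^2 - d*b^2
= (-6)^2 - (-561)*(2)^2
= 36 + 2244
= 2280

2280


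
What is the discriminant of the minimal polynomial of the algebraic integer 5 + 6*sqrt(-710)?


The element 5 + 6*sqrt(-710) has minimal polynomial:
x^2 - 10*x + 25585
Discriminant = (-10)^2 - 4*(25585)
= 100 - 102340
= -102240

-102240


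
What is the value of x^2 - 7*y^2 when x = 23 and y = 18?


x^2 - d*y^2
= 23^2 - 7*18^2
= 529 - 2268
= -1739

-1739


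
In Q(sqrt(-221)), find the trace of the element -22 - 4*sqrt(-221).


Tr(a + b*sqrt(d)) = (a + b*sqrt(d)) + (a - b*sqrt(d)) = 2a
= 2 * (-22)
= -44

-44


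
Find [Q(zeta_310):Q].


The degree equals Euler's totient phi(310).
310 = 2 * 5 * 31
phi(310) = 120

120


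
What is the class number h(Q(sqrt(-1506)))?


K = Q(sqrt(-1506)). d mod 4 = 2, so D = disc(K) = 4d = -6024
h(K) equals the number of primitive reduced positive-definite forms (a, b, c) = a*x^2 + b*x*y + c*y^2 with b^2 - 4ac = D,
where reduced means |b| <= a <= c, with b >= 0 whenever |b| = a or a = c, and primitive means gcd(a, b, c) = 1.
Reduced forces 3a^2 <= |D| = 6024, so 1 <= a <= 44; b must have the parity of D, and c = (b^2 - D)/(4a) must be an integer >= a.
Enumerate a = 1..44, b in [-a, a]:
  a=1: (1, 0, 1506)  [1]
  a=2: (2, 0, 753)  [1]
  a=3: (3, 0, 502)  [1]
  a=4: none
  a=5: (5, -4, 302), (5, 4, 302)  [2]
  a=6: (6, 0, 251)  [1]
  a=7..9: none
  a=10: (10, -4, 151), (10, 4, 151)  [2]
  a=11: (11, -2, 137), (11, 2, 137)  [2]
  a=12..14: none
  a=15: (15, -6, 101), (15, 6, 101)  [2]
  a=16..21: none
  a=22: (22, -20, 73), (22, 20, 73)  [2]
  a=23: (23, -18, 69), (23, 18, 69)  [2]
  a=24: none
  a=25: (25, -24, 66), (25, 24, 66)  [2]
  a=26..29: none
  a=30: (30, -24, 55), (30, 24, 55)  [2]
  a=31..32: none
  a=33: (33, -24, 50), (33, 24, 50)  [2]
  a=34..36: none
  a=37: (37, -28, 46), (37, 28, 46)  [2]
  a=38..44: none
Total reduced forms: 1 + 1 + 1 + 2 + 1 + 2 + 2 + 2 + 2 + 2 + 2 + 2 + 2 + 2 = 24
h = 24

24
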